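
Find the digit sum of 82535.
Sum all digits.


8 + 2 + 5 + 3 + 5 = 23


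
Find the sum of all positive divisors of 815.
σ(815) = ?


Divisors of 815: 1, 5, 163, 815
Sum = 1 + 5 + 163 + 815 = 984

σ(815) = 984


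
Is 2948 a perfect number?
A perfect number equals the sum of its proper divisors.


Proper divisors of 2948: 1, 2, 4, 11, 22, 44, 67, 134, 268, 737, 1474
Sum = 1 + 2 + 4 + 11 + 22 + 44 + 67 + 134 + 268 + 737 + 1474 = 2764

No, 2948 is not perfect (2764 ≠ 2948)


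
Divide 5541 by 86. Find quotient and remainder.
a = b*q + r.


5541 = 86 * 64 + 37
Check: 5504 + 37 = 5541

q = 64, r = 37


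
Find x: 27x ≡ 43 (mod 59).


GCD(27, 59) = 1, unique solution
a^(-1) mod 59 = 35
x = 35 * 43 mod 59 = 30

x ≡ 30 (mod 59)


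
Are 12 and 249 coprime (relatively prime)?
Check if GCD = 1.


Euclidean algorithm:
249 = 20 * 12 + 9
12 = 1 * 9 + 3
9 = 3 * 3 + 0
GCD(12, 249) = 3

No, not coprime (GCD = 3)


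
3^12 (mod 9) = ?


3^1 mod 9 = 3
3^2 mod 9 = 0
3^3 mod 9 = 0
3^4 mod 9 = 0
3^5 mod 9 = 0
3^6 mod 9 = 0
3^7 mod 9 = 0
3^8 mod 9 = 0
3^9 mod 9 = 0
3^10 mod 9 = 0
3^11 mod 9 = 0
3^12 mod 9 = 0


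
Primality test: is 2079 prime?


2079 / 3 = 693 (exact division)
2079 is NOT prime.

No, 2079 is not prime


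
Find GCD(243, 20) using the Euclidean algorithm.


243 = 12 * 20 + 3
20 = 6 * 3 + 2
3 = 1 * 2 + 1
2 = 2 * 1 + 0
GCD = 1


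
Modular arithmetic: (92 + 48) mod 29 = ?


92 + 48 = 140
140 mod 29 = 24


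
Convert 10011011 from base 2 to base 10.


10011011 (base 2) = 155 (decimal)
155 (decimal) = 155 (base 10)


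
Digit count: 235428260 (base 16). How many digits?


235428260 in base 16 = E0859A4
Number of digits = 7

7 digits (base 16)


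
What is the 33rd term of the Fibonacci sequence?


Sequence: 1, 1, 2, 3, 5, 8, 13, 21, 34, 55, 89, 144, 233, 377, 610, 987, 1597, 2584, 4181, 6765, 10946, 17711, 28657, 46368, 75025, 121393, 196418, 317811, 514229, 832040, 1346269, 2178309, 3524578
F(33) = 3524578


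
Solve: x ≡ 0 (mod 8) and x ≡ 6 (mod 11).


M = 8*11 = 88
M1 = M/8 = 11, M2 = M/11 = 8
M1^(-1) mod 8 = 3, M2^(-1) mod 11 = 7
x = 0*11*3 + 6*8*7 = 336
336 mod 88 = 72
Check: 72 mod 8 = 0 ✓, 72 mod 11 = 6 ✓

x ≡ 72 (mod 88)


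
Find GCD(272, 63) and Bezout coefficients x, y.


Tabular extended Euclidean (each row: r = 272*s + 63*t):
r=272, s=1, t=0
r=63, s=0, t=1
q=4: r=20, s=1, t=-4   [272*(1) + 63*(-4) = 20]
q=3: r=3, s=-3, t=13   [272*(-3) + 63*(13) = 3]
q=6: r=2, s=19, t=-82   [272*(19) + 63*(-82) = 2]
q=1: r=1, s=-22, t=95   [272*(-22) + 63*(95) = 1]
q=2: r=0, s=63, t=-272   [272*(63) + 63*(-272) = 0]
GCD = 1; from the row with r=1: x=-22, y=95
Check: 272*(-22) + 63*(95) = -5984 + 5985 = 1

GCD = 1, x = -22, y = 95


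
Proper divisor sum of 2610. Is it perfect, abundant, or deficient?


Proper divisors: 1, 2, 3, 5, 6, 9, 10, 15, 18, 29, 30, 45, 58, 87, 90, 145, 174, 261, 290, 435, 522, 870, 1305
Sum = 1 + 2 + 3 + 5 + 6 + 9 + 10 + 15 + 18 + 29 + 30 + 45 + 58 + 87 + 90 + 145 + 174 + 261 + 290 + 435 + 522 + 870 + 1305 = 4410
4410 > 2610 → abundant

s(2610) = 4410 (abundant)


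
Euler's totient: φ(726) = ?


726 = 2 × 3 × 11^2
Prime factors: 2, 3, 11
φ(726) = 726 × (1-1/2) × (1-1/3) × (1-1/11)
= 726 × 1/2 × 2/3 × 10/11 = 220

φ(726) = 220


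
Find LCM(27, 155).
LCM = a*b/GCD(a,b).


GCD(27, 155) = 1
LCM = 27*155/1 = 4185/1 = 4185

LCM = 4185


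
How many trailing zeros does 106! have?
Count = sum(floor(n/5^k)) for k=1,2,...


floor(106/5) = 21
floor(106/25) = 4
Total = 25

25 trailing zeros


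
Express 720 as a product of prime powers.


720 / 2 = 360
360 / 2 = 180
180 / 2 = 90
90 / 2 = 45
45 / 3 = 15
15 / 3 = 5
5 / 5 = 1
720 = 2^4 × 3^2 × 5


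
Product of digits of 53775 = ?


5 × 3 × 7 × 7 × 5 = 3675


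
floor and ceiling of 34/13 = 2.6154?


34/13 = 2.6154
floor = 2
ceil = 3

floor = 2, ceil = 3


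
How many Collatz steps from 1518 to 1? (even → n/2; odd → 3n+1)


1518 → 759 → 2278 → 1139 → 3418 → 1709 → 5128 → 2564 → 1282 → 641 → 1924 → 962 → 481 → 1444 → 722 → 361 → 1084 → 542 → 271 → 814 → 407 → 1222 → 611 → 1834 → 917 → 2752 → 1376 → 688 → 344 → 172 → 86 → 43 → 130 → 65 → 196 → 98 → 49 → 148 → 74 → 37 → 112 → 56 → 28 → 14 → 7 → 22 → 11 → 34 → 17 → 52 → 26 → 13 → 40 → 20 → 10 → 5 → 16 → 8 → 4 → 2 → 1
Total steps = 60

60 steps


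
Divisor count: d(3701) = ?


3701 = 3701^1
d(3701) = (1+1) = 2

2 divisors


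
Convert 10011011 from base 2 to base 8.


10011011 (base 2) = 155 (decimal)
155 (decimal) = 233 (base 8)


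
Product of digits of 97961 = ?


9 × 7 × 9 × 6 × 1 = 3402


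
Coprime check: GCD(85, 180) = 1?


Euclidean algorithm:
180 = 2 * 85 + 10
85 = 8 * 10 + 5
10 = 2 * 5 + 0
GCD(85, 180) = 5

No, not coprime (GCD = 5)


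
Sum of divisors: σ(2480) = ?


Divisors of 2480: 1, 2, 4, 5, 8, 10, 16, 20, 31, 40, 62, 80, 124, 155, 248, 310, 496, 620, 1240, 2480
Sum = 1 + 2 + 4 + 5 + 8 + 10 + 16 + 20 + 31 + 40 + 62 + 80 + 124 + 155 + 248 + 310 + 496 + 620 + 1240 + 2480 = 5952

σ(2480) = 5952


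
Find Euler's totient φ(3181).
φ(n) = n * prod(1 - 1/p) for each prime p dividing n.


3181 = 3181
Prime factors: 3181
φ(3181) = 3181 × (1-1/3181)
= 3181 × 3180/3181 = 3180

φ(3181) = 3180


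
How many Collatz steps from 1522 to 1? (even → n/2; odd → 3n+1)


1522 → 761 → 2284 → 1142 → 571 → 1714 → 857 → 2572 → 1286 → 643 → 1930 → 965 → 2896 → 1448 → 724 → 362 → 181 → 544 → 272 → 136 → 68 → 34 → 17 → 52 → 26 → 13 → 40 → 20 → 10 → 5 → 16 → 8 → 4 → 2 → 1
Total steps = 34

34 steps


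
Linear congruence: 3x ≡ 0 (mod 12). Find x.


GCD(3, 12) = 3 divides 0
Divide: 1x ≡ 0 (mod 4)
x ≡ 0 (mod 4)


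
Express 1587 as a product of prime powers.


1587 / 3 = 529
529 / 23 = 23
23 / 23 = 1
1587 = 3 × 23^2


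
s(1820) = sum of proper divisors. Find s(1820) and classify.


Proper divisors: 1, 2, 4, 5, 7, 10, 13, 14, 20, 26, 28, 35, 52, 65, 70, 91, 130, 140, 182, 260, 364, 455, 910
Sum = 1 + 2 + 4 + 5 + 7 + 10 + 13 + 14 + 20 + 26 + 28 + 35 + 52 + 65 + 70 + 91 + 130 + 140 + 182 + 260 + 364 + 455 + 910 = 2884
2884 > 1820 → abundant

s(1820) = 2884 (abundant)


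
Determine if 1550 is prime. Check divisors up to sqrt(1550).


1550 / 2 = 775 (exact division)
1550 is NOT prime.

No, 1550 is not prime


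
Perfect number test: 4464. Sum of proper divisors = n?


Proper divisors of 4464: 1, 2, 3, 4, 6, 8, 9, 12, 16, 18, 24, 31, 36, 48, 62, 72, 93, 124, 144, 186, 248, 279, 372, 496, 558, 744, 1116, 1488, 2232
Sum = 1 + 2 + 3 + 4 + 6 + 8 + 9 + 12 + 16 + 18 + 24 + 31 + 36 + 48 + 62 + 72 + 93 + 124 + 144 + 186 + 248 + 279 + 372 + 496 + 558 + 744 + 1116 + 1488 + 2232 = 8432

No, 4464 is not perfect (8432 ≠ 4464)


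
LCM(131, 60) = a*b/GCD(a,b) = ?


GCD(131, 60) = 1
LCM = 131*60/1 = 7860/1 = 7860

LCM = 7860


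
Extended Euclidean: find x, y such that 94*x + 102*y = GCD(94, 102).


Tabular extended Euclidean (each row: r = 94*s + 102*t):
r=94, s=1, t=0
r=102, s=0, t=1
q=0: r=94, s=1, t=0   [94*(1) + 102*(0) = 94]
q=1: r=8, s=-1, t=1   [94*(-1) + 102*(1) = 8]
q=11: r=6, s=12, t=-11   [94*(12) + 102*(-11) = 6]
q=1: r=2, s=-13, t=12   [94*(-13) + 102*(12) = 2]
q=3: r=0, s=51, t=-47   [94*(51) + 102*(-47) = 0]
GCD = 2; from the row with r=2: x=-13, y=12
Check: 94*(-13) + 102*(12) = -1222 + 1224 = 2

GCD = 2, x = -13, y = 12


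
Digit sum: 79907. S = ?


7 + 9 + 9 + 0 + 7 = 32


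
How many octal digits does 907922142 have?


907922142 in base 8 = 6607345336
Number of digits = 10

10 digits (base 8)


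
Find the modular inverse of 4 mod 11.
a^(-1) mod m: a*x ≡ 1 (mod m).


Use the extended Euclidean algorithm on (11, 4); each row r = 11*s + 4*t:
r=11, s=1, t=0
r=4, s=0, t=1
q=2: r=3, s=1, t=-2   [11*(1) + 4*(-2) = 3]
q=1: r=1, s=-1, t=3   [11*(-1) + 4*(3) = 1]
q=3: r=0, s=4, t=-11   [11*(4) + 4*(-11) = 0]
GCD = 1 with t = 3, so 4*(3) ≡ 1 (mod 11)
Inverse = 3 mod 11 = 3
Check: 4 * 3 = 12 ≡ 1 (mod 11)

4^(-1) ≡ 3 (mod 11)


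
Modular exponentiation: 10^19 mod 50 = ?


10^1 mod 50 = 10
10^2 mod 50 = 0
10^3 mod 50 = 0
10^4 mod 50 = 0
10^5 mod 50 = 0
10^6 mod 50 = 0
10^7 mod 50 = 0
10^8 mod 50 = 0
10^9 mod 50 = 0
10^10 mod 50 = 0
10^11 mod 50 = 0
10^12 mod 50 = 0
10^13 mod 50 = 0
10^14 mod 50 = 0
10^15 mod 50 = 0
10^16 mod 50 = 0
10^17 mod 50 = 0
10^18 mod 50 = 0
10^19 mod 50 = 0


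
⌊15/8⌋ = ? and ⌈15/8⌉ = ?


15/8 = 1.8750
floor = 1
ceil = 2

floor = 1, ceil = 2


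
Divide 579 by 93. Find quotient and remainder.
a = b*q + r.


579 = 93 * 6 + 21
Check: 558 + 21 = 579

q = 6, r = 21


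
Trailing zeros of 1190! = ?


floor(1190/5) = 238
floor(1190/25) = 47
floor(1190/125) = 9
floor(1190/625) = 1
Total = 295

295 trailing zeros


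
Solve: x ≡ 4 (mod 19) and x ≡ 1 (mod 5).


M = 19*5 = 95
M1 = M/19 = 5, M2 = M/5 = 19
M1^(-1) mod 19 = 4, M2^(-1) mod 5 = 4
x = 4*5*4 + 1*19*4 = 156
156 mod 95 = 61
Check: 61 mod 19 = 4 ✓, 61 mod 5 = 1 ✓

x ≡ 61 (mod 95)


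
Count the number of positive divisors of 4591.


4591 = 4591^1
d(4591) = (1+1) = 2

2 divisors


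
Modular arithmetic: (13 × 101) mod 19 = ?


13 × 101 = 1313
1313 mod 19 = 2


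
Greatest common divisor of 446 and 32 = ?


446 = 13 * 32 + 30
32 = 1 * 30 + 2
30 = 15 * 2 + 0
GCD = 2


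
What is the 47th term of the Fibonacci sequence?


Sequence: 1, 1, 2, 3, 5, 8, 13, 21, 34, 55, 89, 144, 233, 377, 610, 987, 1597, 2584, 4181, 6765, 10946, 17711, 28657, 46368, 75025, 121393, 196418, 317811, 514229, 832040, 1346269, 2178309, 3524578, 5702887, 9227465, 14930352, 24157817, 39088169, 63245986, 102334155, 165580141, 267914296, 433494437, 701408733, 1134903170, 1836311903, 2971215073
F(47) = 2971215073


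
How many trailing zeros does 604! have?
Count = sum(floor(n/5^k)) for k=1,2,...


floor(604/5) = 120
floor(604/25) = 24
floor(604/125) = 4
Total = 148

148 trailing zeros


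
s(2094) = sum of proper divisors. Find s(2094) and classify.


Proper divisors: 1, 2, 3, 6, 349, 698, 1047
Sum = 1 + 2 + 3 + 6 + 349 + 698 + 1047 = 2106
2106 > 2094 → abundant

s(2094) = 2106 (abundant)


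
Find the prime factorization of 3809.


3809 / 13 = 293
293 / 293 = 1
3809 = 13 × 293


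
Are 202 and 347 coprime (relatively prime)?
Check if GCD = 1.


Euclidean algorithm:
347 = 1 * 202 + 145
202 = 1 * 145 + 57
145 = 2 * 57 + 31
57 = 1 * 31 + 26
31 = 1 * 26 + 5
26 = 5 * 5 + 1
5 = 5 * 1 + 0
GCD(202, 347) = 1

Yes, coprime (GCD = 1)


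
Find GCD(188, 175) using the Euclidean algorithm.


188 = 1 * 175 + 13
175 = 13 * 13 + 6
13 = 2 * 6 + 1
6 = 6 * 1 + 0
GCD = 1


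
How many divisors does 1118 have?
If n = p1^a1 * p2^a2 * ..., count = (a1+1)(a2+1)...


1118 = 2^1 × 13^1 × 43^1
d(1118) = (1+1) × (1+1) × (1+1) = 8

8 divisors


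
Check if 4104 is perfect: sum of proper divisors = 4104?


Proper divisors of 4104: 1, 2, 3, 4, 6, 8, 9, 12, 18, 19, 24, 27, 36, 38, 54, 57, 72, 76, 108, 114, 152, 171, 216, 228, 342, 456, 513, 684, 1026, 1368, 2052
Sum = 1 + 2 + 3 + 4 + 6 + 8 + 9 + 12 + 18 + 19 + 24 + 27 + 36 + 38 + 54 + 57 + 72 + 76 + 108 + 114 + 152 + 171 + 216 + 228 + 342 + 456 + 513 + 684 + 1026 + 1368 + 2052 = 7896

No, 4104 is not perfect (7896 ≠ 4104)


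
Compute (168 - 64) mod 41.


168 - 64 = 104
104 mod 41 = 22


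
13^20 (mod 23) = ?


13^1 mod 23 = 13
13^2 mod 23 = 8
13^3 mod 23 = 12
13^4 mod 23 = 18
13^5 mod 23 = 4
13^6 mod 23 = 6
13^7 mod 23 = 9
13^8 mod 23 = 2
13^9 mod 23 = 3
13^10 mod 23 = 16
13^11 mod 23 = 1
13^12 mod 23 = 13
13^13 mod 23 = 8
13^14 mod 23 = 12
13^15 mod 23 = 18
13^16 mod 23 = 4
13^17 mod 23 = 6
13^18 mod 23 = 9
13^19 mod 23 = 2
13^20 mod 23 = 3


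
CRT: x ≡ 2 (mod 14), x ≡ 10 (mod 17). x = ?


M = 14*17 = 238
M1 = M/14 = 17, M2 = M/17 = 14
M1^(-1) mod 14 = 5, M2^(-1) mod 17 = 11
x = 2*17*5 + 10*14*11 = 1710
1710 mod 238 = 44
Check: 44 mod 14 = 2 ✓, 44 mod 17 = 10 ✓

x ≡ 44 (mod 238)


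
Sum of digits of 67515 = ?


6 + 7 + 5 + 1 + 5 = 24


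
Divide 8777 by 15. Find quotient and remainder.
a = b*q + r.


8777 = 15 * 585 + 2
Check: 8775 + 2 = 8777

q = 585, r = 2


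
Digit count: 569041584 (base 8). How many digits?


569041584 in base 8 = 4172561260
Number of digits = 10

10 digits (base 8)


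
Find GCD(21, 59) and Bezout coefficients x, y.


Tabular extended Euclidean (each row: r = 21*s + 59*t):
r=21, s=1, t=0
r=59, s=0, t=1
q=0: r=21, s=1, t=0   [21*(1) + 59*(0) = 21]
q=2: r=17, s=-2, t=1   [21*(-2) + 59*(1) = 17]
q=1: r=4, s=3, t=-1   [21*(3) + 59*(-1) = 4]
q=4: r=1, s=-14, t=5   [21*(-14) + 59*(5) = 1]
q=4: r=0, s=59, t=-21   [21*(59) + 59*(-21) = 0]
GCD = 1; from the row with r=1: x=-14, y=5
Check: 21*(-14) + 59*(5) = -294 + 295 = 1

GCD = 1, x = -14, y = 5


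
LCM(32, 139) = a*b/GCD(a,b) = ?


GCD(32, 139) = 1
LCM = 32*139/1 = 4448/1 = 4448

LCM = 4448


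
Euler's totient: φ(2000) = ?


2000 = 2^4 × 5^3
Prime factors: 2, 5
φ(2000) = 2000 × (1-1/2) × (1-1/5)
= 2000 × 1/2 × 4/5 = 800

φ(2000) = 800


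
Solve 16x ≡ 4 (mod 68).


GCD(16, 68) = 4 divides 4
Divide: 4x ≡ 1 (mod 17)
x ≡ 13 (mod 17)


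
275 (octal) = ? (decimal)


275 (base 8) = 189 (decimal)
189 (decimal) = 189 (base 10)


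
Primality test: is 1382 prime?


1382 / 2 = 691 (exact division)
1382 is NOT prime.

No, 1382 is not prime


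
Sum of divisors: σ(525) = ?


Divisors of 525: 1, 3, 5, 7, 15, 21, 25, 35, 75, 105, 175, 525
Sum = 1 + 3 + 5 + 7 + 15 + 21 + 25 + 35 + 75 + 105 + 175 + 525 = 992

σ(525) = 992


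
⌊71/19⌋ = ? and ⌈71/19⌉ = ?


71/19 = 3.7368
floor = 3
ceil = 4

floor = 3, ceil = 4


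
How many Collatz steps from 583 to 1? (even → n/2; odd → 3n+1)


583 → 1750 → 875 → 2626 → 1313 → 3940 → 1970 → 985 → 2956 → 1478 → 739 → 2218 → 1109 → 3328 → 1664 → 832 → 416 → 208 → 104 → 52 → 26 → 13 → 40 → 20 → 10 → 5 → 16 → 8 → 4 → 2 → 1
Total steps = 30

30 steps


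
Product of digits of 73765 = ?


7 × 3 × 7 × 6 × 5 = 4410


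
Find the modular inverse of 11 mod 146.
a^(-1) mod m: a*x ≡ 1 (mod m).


Use the extended Euclidean algorithm on (146, 11); each row r = 146*s + 11*t:
r=146, s=1, t=0
r=11, s=0, t=1
q=13: r=3, s=1, t=-13   [146*(1) + 11*(-13) = 3]
q=3: r=2, s=-3, t=40   [146*(-3) + 11*(40) = 2]
q=1: r=1, s=4, t=-53   [146*(4) + 11*(-53) = 1]
q=2: r=0, s=-11, t=146   [146*(-11) + 11*(146) = 0]
GCD = 1 with t = -53, so 11*(-53) ≡ 1 (mod 146)
Inverse = -53 mod 146 = 93
Check: 11 * 93 = 1023 ≡ 1 (mod 146)

11^(-1) ≡ 93 (mod 146)


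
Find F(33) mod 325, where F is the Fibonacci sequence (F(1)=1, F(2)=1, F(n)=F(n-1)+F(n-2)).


F(k) mod 325 for k=1..33:
1, 1, 2, 3, 5, 8, 13, 21, 34, 55, 89, 144, 233, 52, 285, 12, 297, 309, 281, 265, 221, 161, 57, 218, 275, 168, 118, 286, 79, 40, 119, 159, 278
F(33) mod 325 = 278


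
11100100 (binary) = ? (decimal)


11100100 (base 2) = 228 (decimal)
228 (decimal) = 228 (base 10)


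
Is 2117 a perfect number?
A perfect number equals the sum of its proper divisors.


Proper divisors of 2117: 1, 29, 73
Sum = 1 + 29 + 73 = 103

No, 2117 is not perfect (103 ≠ 2117)


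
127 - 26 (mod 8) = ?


127 - 26 = 101
101 mod 8 = 5


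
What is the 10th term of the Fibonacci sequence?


Sequence: 1, 1, 2, 3, 5, 8, 13, 21, 34, 55
F(10) = 55


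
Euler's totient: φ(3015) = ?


3015 = 3^2 × 5 × 67
Prime factors: 3, 5, 67
φ(3015) = 3015 × (1-1/3) × (1-1/5) × (1-1/67)
= 3015 × 2/3 × 4/5 × 66/67 = 1584

φ(3015) = 1584


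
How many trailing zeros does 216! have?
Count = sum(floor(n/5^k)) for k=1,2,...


floor(216/5) = 43
floor(216/25) = 8
floor(216/125) = 1
Total = 52

52 trailing zeros


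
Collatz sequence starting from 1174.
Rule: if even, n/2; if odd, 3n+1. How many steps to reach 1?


1174 → 587 → 1762 → 881 → 2644 → 1322 → 661 → 1984 → 992 → 496 → 248 → 124 → 62 → 31 → 94 → 47 → 142 → 71 → 214 → 107 → 322 → 161 → 484 → 242 → 121 → 364 → 182 → 91 → 274 → 137 → 412 → 206 → 103 → 310 → 155 → 466 → 233 → 700 → 350 → 175 → 526 → 263 → 790 → 395 → 1186 → 593 → 1780 → 890 → 445 → 1336 → 668 → 334 → 167 → 502 → 251 → 754 → 377 → 1132 → 566 → 283 → 850 → 425 → 1276 → 638 → 319 → 958 → 479 → 1438 → 719 → 2158 → 1079 → 3238 → 1619 → 4858 → 2429 → 7288 → 3644 → 1822 → 911 → 2734 → 1367 → 4102 → 2051 → 6154 → 3077 → 9232 → 4616 → 2308 → 1154 → 577 → 1732 → 866 → 433 → 1300 → 650 → 325 → 976 → 488 → 244 → 122 → 61 → 184 → 92 → 46 → 23 → 70 → 35 → 106 → 53 → 160 → 80 → 40 → 20 → 10 → 5 → 16 → 8 → 4 → 2 → 1
Total steps = 119

119 steps


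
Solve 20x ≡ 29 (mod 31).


GCD(20, 31) = 1, unique solution
a^(-1) mod 31 = 14
x = 14 * 29 mod 31 = 3

x ≡ 3 (mod 31)


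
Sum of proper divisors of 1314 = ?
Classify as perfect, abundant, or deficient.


Proper divisors: 1, 2, 3, 6, 9, 18, 73, 146, 219, 438, 657
Sum = 1 + 2 + 3 + 6 + 9 + 18 + 73 + 146 + 219 + 438 + 657 = 1572
1572 > 1314 → abundant

s(1314) = 1572 (abundant)


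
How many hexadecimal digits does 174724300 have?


174724300 in base 16 = A6A14CC
Number of digits = 7

7 digits (base 16)


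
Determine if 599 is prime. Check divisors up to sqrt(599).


Check divisors up to sqrt(599) = 24.4745
No divisors found.
599 is prime.

Yes, 599 is prime


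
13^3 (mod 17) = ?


13^1 mod 17 = 13
13^2 mod 17 = 16
13^3 mod 17 = 4


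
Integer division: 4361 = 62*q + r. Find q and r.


4361 = 62 * 70 + 21
Check: 4340 + 21 = 4361

q = 70, r = 21


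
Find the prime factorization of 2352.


2352 / 2 = 1176
1176 / 2 = 588
588 / 2 = 294
294 / 2 = 147
147 / 3 = 49
49 / 7 = 7
7 / 7 = 1
2352 = 2^4 × 3 × 7^2


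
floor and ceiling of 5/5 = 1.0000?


5/5 = 1.0000
floor = 1
ceil = 1

floor = 1, ceil = 1


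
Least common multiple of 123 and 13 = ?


GCD(123, 13) = 1
LCM = 123*13/1 = 1599/1 = 1599

LCM = 1599


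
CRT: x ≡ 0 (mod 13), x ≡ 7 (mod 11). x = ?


M = 13*11 = 143
M1 = M/13 = 11, M2 = M/11 = 13
M1^(-1) mod 13 = 6, M2^(-1) mod 11 = 6
x = 0*11*6 + 7*13*6 = 546
546 mod 143 = 117
Check: 117 mod 13 = 0 ✓, 117 mod 11 = 7 ✓

x ≡ 117 (mod 143)


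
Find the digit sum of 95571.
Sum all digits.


9 + 5 + 5 + 7 + 1 = 27


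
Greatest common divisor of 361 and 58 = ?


361 = 6 * 58 + 13
58 = 4 * 13 + 6
13 = 2 * 6 + 1
6 = 6 * 1 + 0
GCD = 1


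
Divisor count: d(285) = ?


285 = 3^1 × 5^1 × 19^1
d(285) = (1+1) × (1+1) × (1+1) = 8

8 divisors


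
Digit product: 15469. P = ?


1 × 5 × 4 × 6 × 9 = 1080


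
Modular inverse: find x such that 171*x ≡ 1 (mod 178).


Use the extended Euclidean algorithm on (178, 171); each row r = 178*s + 171*t:
r=178, s=1, t=0
r=171, s=0, t=1
q=1: r=7, s=1, t=-1   [178*(1) + 171*(-1) = 7]
q=24: r=3, s=-24, t=25   [178*(-24) + 171*(25) = 3]
q=2: r=1, s=49, t=-51   [178*(49) + 171*(-51) = 1]
q=3: r=0, s=-171, t=178   [178*(-171) + 171*(178) = 0]
GCD = 1 with t = -51, so 171*(-51) ≡ 1 (mod 178)
Inverse = -51 mod 178 = 127
Check: 171 * 127 = 21717 ≡ 1 (mod 178)

171^(-1) ≡ 127 (mod 178)


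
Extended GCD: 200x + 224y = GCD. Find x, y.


Tabular extended Euclidean (each row: r = 200*s + 224*t):
r=200, s=1, t=0
r=224, s=0, t=1
q=0: r=200, s=1, t=0   [200*(1) + 224*(0) = 200]
q=1: r=24, s=-1, t=1   [200*(-1) + 224*(1) = 24]
q=8: r=8, s=9, t=-8   [200*(9) + 224*(-8) = 8]
q=3: r=0, s=-28, t=25   [200*(-28) + 224*(25) = 0]
GCD = 8; from the row with r=8: x=9, y=-8
Check: 200*(9) + 224*(-8) = 1800 - 1792 = 8

GCD = 8, x = 9, y = -8


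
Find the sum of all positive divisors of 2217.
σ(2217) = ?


Divisors of 2217: 1, 3, 739, 2217
Sum = 1 + 3 + 739 + 2217 = 2960

σ(2217) = 2960


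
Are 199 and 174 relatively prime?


Euclidean algorithm:
199 = 1 * 174 + 25
174 = 6 * 25 + 24
25 = 1 * 24 + 1
24 = 24 * 1 + 0
GCD(199, 174) = 1

Yes, coprime (GCD = 1)


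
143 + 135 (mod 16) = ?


143 + 135 = 278
278 mod 16 = 6


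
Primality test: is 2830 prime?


2830 / 2 = 1415 (exact division)
2830 is NOT prime.

No, 2830 is not prime


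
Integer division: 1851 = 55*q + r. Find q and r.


1851 = 55 * 33 + 36
Check: 1815 + 36 = 1851

q = 33, r = 36


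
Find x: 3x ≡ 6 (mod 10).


GCD(3, 10) = 1, unique solution
a^(-1) mod 10 = 7
x = 7 * 6 mod 10 = 2

x ≡ 2 (mod 10)


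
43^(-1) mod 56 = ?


Use the extended Euclidean algorithm on (56, 43); each row r = 56*s + 43*t:
r=56, s=1, t=0
r=43, s=0, t=1
q=1: r=13, s=1, t=-1   [56*(1) + 43*(-1) = 13]
q=3: r=4, s=-3, t=4   [56*(-3) + 43*(4) = 4]
q=3: r=1, s=10, t=-13   [56*(10) + 43*(-13) = 1]
q=4: r=0, s=-43, t=56   [56*(-43) + 43*(56) = 0]
GCD = 1 with t = -13, so 43*(-13) ≡ 1 (mod 56)
Inverse = -13 mod 56 = 43
Check: 43 * 43 = 1849 ≡ 1 (mod 56)

43^(-1) ≡ 43 (mod 56)


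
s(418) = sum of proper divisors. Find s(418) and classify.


Proper divisors: 1, 2, 11, 19, 22, 38, 209
Sum = 1 + 2 + 11 + 19 + 22 + 38 + 209 = 302
302 < 418 → deficient

s(418) = 302 (deficient)


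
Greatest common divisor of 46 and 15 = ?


46 = 3 * 15 + 1
15 = 15 * 1 + 0
GCD = 1


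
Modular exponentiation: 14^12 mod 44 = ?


14^1 mod 44 = 14
14^2 mod 44 = 20
14^3 mod 44 = 16
14^4 mod 44 = 4
14^5 mod 44 = 12
14^6 mod 44 = 36
14^7 mod 44 = 20
14^8 mod 44 = 16
14^9 mod 44 = 4
14^10 mod 44 = 12
14^11 mod 44 = 36
14^12 mod 44 = 20


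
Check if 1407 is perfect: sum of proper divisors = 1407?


Proper divisors of 1407: 1, 3, 7, 21, 67, 201, 469
Sum = 1 + 3 + 7 + 21 + 67 + 201 + 469 = 769

No, 1407 is not perfect (769 ≠ 1407)


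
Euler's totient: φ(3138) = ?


3138 = 2 × 3 × 523
Prime factors: 2, 3, 523
φ(3138) = 3138 × (1-1/2) × (1-1/3) × (1-1/523)
= 3138 × 1/2 × 2/3 × 522/523 = 1044

φ(3138) = 1044


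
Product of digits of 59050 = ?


5 × 9 × 0 × 5 × 0 = 0


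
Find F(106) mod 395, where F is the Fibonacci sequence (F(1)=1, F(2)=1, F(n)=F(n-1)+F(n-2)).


F(k) mod 395 for k=1..106:
1, 1, 2, 3, 5, 8, 13, 21, 34, 55, 89, 144, 233, 377, 215, 197, 17, 214, 231, 50, 281, 331, 217, 153, 370, 128, 103, 231, 334, 170, 109, 279, 388, 272, 265, 142, 12, 154, 166, 320, 91, 16, 107, 123, 230, 353, 188, 146, 334, 85, 24, 109, 133, 242, 375, 222, 202, 29, 231, 260, 96, 356, 57, 18, 75, 93, 168, 261, 34, 295, 329, 229, 163, 392, 160, 157, 317, 79, 1, 80, 81, 161, 242, 8, 250, 258, 113, 371, 89, 65, 154, 219, 373, 197, 175, 372, 152, 129, 281, 15, 296, 311, 212, 128, 340, 73
F(106) mod 395 = 73


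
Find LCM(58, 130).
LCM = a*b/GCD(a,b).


GCD(58, 130) = 2
LCM = 58*130/2 = 7540/2 = 3770

LCM = 3770


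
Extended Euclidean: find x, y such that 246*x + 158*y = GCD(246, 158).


Tabular extended Euclidean (each row: r = 246*s + 158*t):
r=246, s=1, t=0
r=158, s=0, t=1
q=1: r=88, s=1, t=-1   [246*(1) + 158*(-1) = 88]
q=1: r=70, s=-1, t=2   [246*(-1) + 158*(2) = 70]
q=1: r=18, s=2, t=-3   [246*(2) + 158*(-3) = 18]
q=3: r=16, s=-7, t=11   [246*(-7) + 158*(11) = 16]
q=1: r=2, s=9, t=-14   [246*(9) + 158*(-14) = 2]
q=8: r=0, s=-79, t=123   [246*(-79) + 158*(123) = 0]
GCD = 2; from the row with r=2: x=9, y=-14
Check: 246*(9) + 158*(-14) = 2214 - 2212 = 2

GCD = 2, x = 9, y = -14


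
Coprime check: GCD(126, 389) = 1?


Euclidean algorithm:
389 = 3 * 126 + 11
126 = 11 * 11 + 5
11 = 2 * 5 + 1
5 = 5 * 1 + 0
GCD(126, 389) = 1

Yes, coprime (GCD = 1)


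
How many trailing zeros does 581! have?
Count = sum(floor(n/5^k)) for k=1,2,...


floor(581/5) = 116
floor(581/25) = 23
floor(581/125) = 4
Total = 143

143 trailing zeros


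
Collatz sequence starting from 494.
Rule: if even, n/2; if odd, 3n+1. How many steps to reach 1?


494 → 247 → 742 → 371 → 1114 → 557 → 1672 → 836 → 418 → 209 → 628 → 314 → 157 → 472 → 236 → 118 → 59 → 178 → 89 → 268 → 134 → 67 → 202 → 101 → 304 → 152 → 76 → 38 → 19 → 58 → 29 → 88 → 44 → 22 → 11 → 34 → 17 → 52 → 26 → 13 → 40 → 20 → 10 → 5 → 16 → 8 → 4 → 2 → 1
Total steps = 48

48 steps


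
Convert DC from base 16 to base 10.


DC (base 16) = 220 (decimal)
220 (decimal) = 220 (base 10)


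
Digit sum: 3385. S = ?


3 + 3 + 8 + 5 = 19


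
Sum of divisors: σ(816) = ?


Divisors of 816: 1, 2, 3, 4, 6, 8, 12, 16, 17, 24, 34, 48, 51, 68, 102, 136, 204, 272, 408, 816
Sum = 1 + 2 + 3 + 4 + 6 + 8 + 12 + 16 + 17 + 24 + 34 + 48 + 51 + 68 + 102 + 136 + 204 + 272 + 408 + 816 = 2232

σ(816) = 2232


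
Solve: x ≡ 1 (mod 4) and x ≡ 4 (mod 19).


M = 4*19 = 76
M1 = M/4 = 19, M2 = M/19 = 4
M1^(-1) mod 4 = 3, M2^(-1) mod 19 = 5
x = 1*19*3 + 4*4*5 = 137
137 mod 76 = 61
Check: 61 mod 4 = 1 ✓, 61 mod 19 = 4 ✓

x ≡ 61 (mod 76)


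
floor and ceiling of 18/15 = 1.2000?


18/15 = 1.2000
floor = 1
ceil = 2

floor = 1, ceil = 2


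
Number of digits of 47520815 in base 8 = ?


47520815 in base 8 = 265216057
Number of digits = 9

9 digits (base 8)


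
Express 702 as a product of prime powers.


702 / 2 = 351
351 / 3 = 117
117 / 3 = 39
39 / 3 = 13
13 / 13 = 1
702 = 2 × 3^3 × 13


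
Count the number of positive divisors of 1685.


1685 = 5^1 × 337^1
d(1685) = (1+1) × (1+1) = 4

4 divisors


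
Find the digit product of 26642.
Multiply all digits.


2 × 6 × 6 × 4 × 2 = 576


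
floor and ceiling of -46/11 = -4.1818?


-46/11 = -4.1818
floor = -5
ceil = -4

floor = -5, ceil = -4


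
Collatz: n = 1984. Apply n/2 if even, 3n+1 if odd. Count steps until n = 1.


1984 → 992 → 496 → 248 → 124 → 62 → 31 → 94 → 47 → 142 → 71 → 214 → 107 → 322 → 161 → 484 → 242 → 121 → 364 → 182 → 91 → 274 → 137 → 412 → 206 → 103 → 310 → 155 → 466 → 233 → 700 → 350 → 175 → 526 → 263 → 790 → 395 → 1186 → 593 → 1780 → 890 → 445 → 1336 → 668 → 334 → 167 → 502 → 251 → 754 → 377 → 1132 → 566 → 283 → 850 → 425 → 1276 → 638 → 319 → 958 → 479 → 1438 → 719 → 2158 → 1079 → 3238 → 1619 → 4858 → 2429 → 7288 → 3644 → 1822 → 911 → 2734 → 1367 → 4102 → 2051 → 6154 → 3077 → 9232 → 4616 → 2308 → 1154 → 577 → 1732 → 866 → 433 → 1300 → 650 → 325 → 976 → 488 → 244 → 122 → 61 → 184 → 92 → 46 → 23 → 70 → 35 → 106 → 53 → 160 → 80 → 40 → 20 → 10 → 5 → 16 → 8 → 4 → 2 → 1
Total steps = 112

112 steps


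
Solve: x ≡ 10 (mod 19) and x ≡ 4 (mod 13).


M = 19*13 = 247
M1 = M/19 = 13, M2 = M/13 = 19
M1^(-1) mod 19 = 3, M2^(-1) mod 13 = 11
x = 10*13*3 + 4*19*11 = 1226
1226 mod 247 = 238
Check: 238 mod 19 = 10 ✓, 238 mod 13 = 4 ✓

x ≡ 238 (mod 247)


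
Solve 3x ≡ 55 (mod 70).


GCD(3, 70) = 1, unique solution
a^(-1) mod 70 = 47
x = 47 * 55 mod 70 = 65

x ≡ 65 (mod 70)


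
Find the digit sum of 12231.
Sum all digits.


1 + 2 + 2 + 3 + 1 = 9


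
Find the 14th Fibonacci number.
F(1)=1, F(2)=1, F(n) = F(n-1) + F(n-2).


Sequence: 1, 1, 2, 3, 5, 8, 13, 21, 34, 55, 89, 144, 233, 377
F(14) = 377


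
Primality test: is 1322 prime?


1322 / 2 = 661 (exact division)
1322 is NOT prime.

No, 1322 is not prime


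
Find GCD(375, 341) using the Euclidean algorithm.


375 = 1 * 341 + 34
341 = 10 * 34 + 1
34 = 34 * 1 + 0
GCD = 1


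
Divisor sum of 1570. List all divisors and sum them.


Divisors of 1570: 1, 2, 5, 10, 157, 314, 785, 1570
Sum = 1 + 2 + 5 + 10 + 157 + 314 + 785 + 1570 = 2844

σ(1570) = 2844


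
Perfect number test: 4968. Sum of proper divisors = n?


Proper divisors of 4968: 1, 2, 3, 4, 6, 8, 9, 12, 18, 23, 24, 27, 36, 46, 54, 69, 72, 92, 108, 138, 184, 207, 216, 276, 414, 552, 621, 828, 1242, 1656, 2484
Sum = 1 + 2 + 3 + 4 + 6 + 8 + 9 + 12 + 18 + 23 + 24 + 27 + 36 + 46 + 54 + 69 + 72 + 92 + 108 + 138 + 184 + 207 + 216 + 276 + 414 + 552 + 621 + 828 + 1242 + 1656 + 2484 = 9432

No, 4968 is not perfect (9432 ≠ 4968)


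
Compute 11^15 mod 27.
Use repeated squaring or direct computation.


11^1 mod 27 = 11
11^2 mod 27 = 13
11^3 mod 27 = 8
11^4 mod 27 = 7
11^5 mod 27 = 23
11^6 mod 27 = 10
11^7 mod 27 = 2
11^8 mod 27 = 22
11^9 mod 27 = 26
11^10 mod 27 = 16
11^11 mod 27 = 14
11^12 mod 27 = 19
11^13 mod 27 = 20
11^14 mod 27 = 4
11^15 mod 27 = 17


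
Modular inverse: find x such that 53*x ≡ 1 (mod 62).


Use the extended Euclidean algorithm on (62, 53); each row r = 62*s + 53*t:
r=62, s=1, t=0
r=53, s=0, t=1
q=1: r=9, s=1, t=-1   [62*(1) + 53*(-1) = 9]
q=5: r=8, s=-5, t=6   [62*(-5) + 53*(6) = 8]
q=1: r=1, s=6, t=-7   [62*(6) + 53*(-7) = 1]
q=8: r=0, s=-53, t=62   [62*(-53) + 53*(62) = 0]
GCD = 1 with t = -7, so 53*(-7) ≡ 1 (mod 62)
Inverse = -7 mod 62 = 55
Check: 53 * 55 = 2915 ≡ 1 (mod 62)

53^(-1) ≡ 55 (mod 62)


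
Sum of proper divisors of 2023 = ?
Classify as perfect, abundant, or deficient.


Proper divisors: 1, 7, 17, 119, 289
Sum = 1 + 7 + 17 + 119 + 289 = 433
433 < 2023 → deficient

s(2023) = 433 (deficient)


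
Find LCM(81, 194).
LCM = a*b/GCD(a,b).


GCD(81, 194) = 1
LCM = 81*194/1 = 15714/1 = 15714

LCM = 15714


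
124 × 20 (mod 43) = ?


124 × 20 = 2480
2480 mod 43 = 29


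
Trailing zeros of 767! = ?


floor(767/5) = 153
floor(767/25) = 30
floor(767/125) = 6
floor(767/625) = 1
Total = 190

190 trailing zeros


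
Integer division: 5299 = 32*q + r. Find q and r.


5299 = 32 * 165 + 19
Check: 5280 + 19 = 5299

q = 165, r = 19


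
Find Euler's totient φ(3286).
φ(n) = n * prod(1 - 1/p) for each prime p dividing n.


3286 = 2 × 31 × 53
Prime factors: 2, 31, 53
φ(3286) = 3286 × (1-1/2) × (1-1/31) × (1-1/53)
= 3286 × 1/2 × 30/31 × 52/53 = 1560

φ(3286) = 1560


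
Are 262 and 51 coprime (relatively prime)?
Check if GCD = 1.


Euclidean algorithm:
262 = 5 * 51 + 7
51 = 7 * 7 + 2
7 = 3 * 2 + 1
2 = 2 * 1 + 0
GCD(262, 51) = 1

Yes, coprime (GCD = 1)


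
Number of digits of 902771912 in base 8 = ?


902771912 in base 8 = 6563632310
Number of digits = 10

10 digits (base 8)


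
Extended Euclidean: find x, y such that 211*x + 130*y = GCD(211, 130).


Tabular extended Euclidean (each row: r = 211*s + 130*t):
r=211, s=1, t=0
r=130, s=0, t=1
q=1: r=81, s=1, t=-1   [211*(1) + 130*(-1) = 81]
q=1: r=49, s=-1, t=2   [211*(-1) + 130*(2) = 49]
q=1: r=32, s=2, t=-3   [211*(2) + 130*(-3) = 32]
q=1: r=17, s=-3, t=5   [211*(-3) + 130*(5) = 17]
q=1: r=15, s=5, t=-8   [211*(5) + 130*(-8) = 15]
q=1: r=2, s=-8, t=13   [211*(-8) + 130*(13) = 2]
q=7: r=1, s=61, t=-99   [211*(61) + 130*(-99) = 1]
q=2: r=0, s=-130, t=211   [211*(-130) + 130*(211) = 0]
GCD = 1; from the row with r=1: x=61, y=-99
Check: 211*(61) + 130*(-99) = 12871 - 12870 = 1

GCD = 1, x = 61, y = -99


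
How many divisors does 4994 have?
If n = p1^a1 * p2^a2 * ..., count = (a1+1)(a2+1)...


4994 = 2^1 × 11^1 × 227^1
d(4994) = (1+1) × (1+1) × (1+1) = 8

8 divisors


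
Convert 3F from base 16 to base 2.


3F (base 16) = 63 (decimal)
63 (decimal) = 111111 (base 2)


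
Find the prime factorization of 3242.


3242 / 2 = 1621
1621 / 1621 = 1
3242 = 2 × 1621


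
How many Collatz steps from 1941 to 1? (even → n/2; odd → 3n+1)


1941 → 5824 → 2912 → 1456 → 728 → 364 → 182 → 91 → 274 → 137 → 412 → 206 → 103 → 310 → 155 → 466 → 233 → 700 → 350 → 175 → 526 → 263 → 790 → 395 → 1186 → 593 → 1780 → 890 → 445 → 1336 → 668 → 334 → 167 → 502 → 251 → 754 → 377 → 1132 → 566 → 283 → 850 → 425 → 1276 → 638 → 319 → 958 → 479 → 1438 → 719 → 2158 → 1079 → 3238 → 1619 → 4858 → 2429 → 7288 → 3644 → 1822 → 911 → 2734 → 1367 → 4102 → 2051 → 6154 → 3077 → 9232 → 4616 → 2308 → 1154 → 577 → 1732 → 866 → 433 → 1300 → 650 → 325 → 976 → 488 → 244 → 122 → 61 → 184 → 92 → 46 → 23 → 70 → 35 → 106 → 53 → 160 → 80 → 40 → 20 → 10 → 5 → 16 → 8 → 4 → 2 → 1
Total steps = 99

99 steps


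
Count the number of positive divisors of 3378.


3378 = 2^1 × 3^1 × 563^1
d(3378) = (1+1) × (1+1) × (1+1) = 8

8 divisors


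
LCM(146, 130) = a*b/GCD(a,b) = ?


GCD(146, 130) = 2
LCM = 146*130/2 = 18980/2 = 9490

LCM = 9490


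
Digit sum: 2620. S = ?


2 + 6 + 2 + 0 = 10


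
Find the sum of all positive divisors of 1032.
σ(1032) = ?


Divisors of 1032: 1, 2, 3, 4, 6, 8, 12, 24, 43, 86, 129, 172, 258, 344, 516, 1032
Sum = 1 + 2 + 3 + 4 + 6 + 8 + 12 + 24 + 43 + 86 + 129 + 172 + 258 + 344 + 516 + 1032 = 2640

σ(1032) = 2640


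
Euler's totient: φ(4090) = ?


4090 = 2 × 5 × 409
Prime factors: 2, 5, 409
φ(4090) = 4090 × (1-1/2) × (1-1/5) × (1-1/409)
= 4090 × 1/2 × 4/5 × 408/409 = 1632

φ(4090) = 1632


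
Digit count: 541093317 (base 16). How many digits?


541093317 in base 16 = 20406DC5
Number of digits = 8

8 digits (base 16)


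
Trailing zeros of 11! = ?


floor(11/5) = 2
Total = 2

2 trailing zeros


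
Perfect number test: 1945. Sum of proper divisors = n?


Proper divisors of 1945: 1, 5, 389
Sum = 1 + 5 + 389 = 395

No, 1945 is not perfect (395 ≠ 1945)


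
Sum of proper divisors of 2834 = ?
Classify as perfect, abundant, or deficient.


Proper divisors: 1, 2, 13, 26, 109, 218, 1417
Sum = 1 + 2 + 13 + 26 + 109 + 218 + 1417 = 1786
1786 < 2834 → deficient

s(2834) = 1786 (deficient)


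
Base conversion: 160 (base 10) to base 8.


160 (base 10) = 160 (decimal)
160 (decimal) = 240 (base 8)


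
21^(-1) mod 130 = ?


Use the extended Euclidean algorithm on (130, 21); each row r = 130*s + 21*t:
r=130, s=1, t=0
r=21, s=0, t=1
q=6: r=4, s=1, t=-6   [130*(1) + 21*(-6) = 4]
q=5: r=1, s=-5, t=31   [130*(-5) + 21*(31) = 1]
q=4: r=0, s=21, t=-130   [130*(21) + 21*(-130) = 0]
GCD = 1 with t = 31, so 21*(31) ≡ 1 (mod 130)
Inverse = 31 mod 130 = 31
Check: 21 * 31 = 651 ≡ 1 (mod 130)

21^(-1) ≡ 31 (mod 130)


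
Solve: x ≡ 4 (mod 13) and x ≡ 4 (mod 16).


M = 13*16 = 208
M1 = M/13 = 16, M2 = M/16 = 13
M1^(-1) mod 13 = 9, M2^(-1) mod 16 = 5
x = 4*16*9 + 4*13*5 = 836
836 mod 208 = 4
Check: 4 mod 13 = 4 ✓, 4 mod 16 = 4 ✓

x ≡ 4 (mod 208)


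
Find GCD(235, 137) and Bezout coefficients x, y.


Tabular extended Euclidean (each row: r = 235*s + 137*t):
r=235, s=1, t=0
r=137, s=0, t=1
q=1: r=98, s=1, t=-1   [235*(1) + 137*(-1) = 98]
q=1: r=39, s=-1, t=2   [235*(-1) + 137*(2) = 39]
q=2: r=20, s=3, t=-5   [235*(3) + 137*(-5) = 20]
q=1: r=19, s=-4, t=7   [235*(-4) + 137*(7) = 19]
q=1: r=1, s=7, t=-12   [235*(7) + 137*(-12) = 1]
q=19: r=0, s=-137, t=235   [235*(-137) + 137*(235) = 0]
GCD = 1; from the row with r=1: x=7, y=-12
Check: 235*(7) + 137*(-12) = 1645 - 1644 = 1

GCD = 1, x = 7, y = -12


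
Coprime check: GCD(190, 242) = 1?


Euclidean algorithm:
242 = 1 * 190 + 52
190 = 3 * 52 + 34
52 = 1 * 34 + 18
34 = 1 * 18 + 16
18 = 1 * 16 + 2
16 = 8 * 2 + 0
GCD(190, 242) = 2

No, not coprime (GCD = 2)


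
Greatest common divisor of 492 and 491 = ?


492 = 1 * 491 + 1
491 = 491 * 1 + 0
GCD = 1


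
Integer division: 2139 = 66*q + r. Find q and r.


2139 = 66 * 32 + 27
Check: 2112 + 27 = 2139

q = 32, r = 27


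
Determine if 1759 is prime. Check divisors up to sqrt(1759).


Check divisors up to sqrt(1759) = 41.9404
No divisors found.
1759 is prime.

Yes, 1759 is prime


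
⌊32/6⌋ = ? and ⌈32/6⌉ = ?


32/6 = 5.3333
floor = 5
ceil = 6

floor = 5, ceil = 6


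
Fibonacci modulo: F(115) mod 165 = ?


F(k) mod 165 for k=1..115:
1, 1, 2, 3, 5, 8, 13, 21, 34, 55, 89, 144, 68, 47, 115, 162, 112, 109, 56, 0, 56, 56, 112, 3, 115, 118, 68, 21, 89, 110, 34, 144, 13, 157, 5, 162, 2, 164, 1, 0, 1, 1, 2, 3, 5, 8, 13, 21, 34, 55, 89, 144, 68, 47, 115, 162, 112, 109, 56, 0, 56, 56, 112, 3, 115, 118, 68, 21, 89, 110, 34, 144, 13, 157, 5, 162, 2, 164, 1, 0, 1, 1, 2, 3, 5, 8, 13, 21, 34, 55, 89, 144, 68, 47, 115, 162, 112, 109, 56, 0, 56, 56, 112, 3, 115, 118, 68, 21, 89, 110, 34, 144, 13, 157, 5
F(115) mod 165 = 5


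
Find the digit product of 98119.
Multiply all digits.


9 × 8 × 1 × 1 × 9 = 648


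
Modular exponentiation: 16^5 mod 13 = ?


16^1 mod 13 = 3
16^2 mod 13 = 9
16^3 mod 13 = 1
16^4 mod 13 = 3
16^5 mod 13 = 9


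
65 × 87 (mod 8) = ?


65 × 87 = 5655
5655 mod 8 = 7


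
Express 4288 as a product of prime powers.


4288 / 2 = 2144
2144 / 2 = 1072
1072 / 2 = 536
536 / 2 = 268
268 / 2 = 134
134 / 2 = 67
67 / 67 = 1
4288 = 2^6 × 67


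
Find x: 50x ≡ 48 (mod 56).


GCD(50, 56) = 2 divides 48
Divide: 25x ≡ 24 (mod 28)
x ≡ 20 (mod 28)


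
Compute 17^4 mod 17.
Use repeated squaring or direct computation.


17^1 mod 17 = 0
17^2 mod 17 = 0
17^3 mod 17 = 0
17^4 mod 17 = 0


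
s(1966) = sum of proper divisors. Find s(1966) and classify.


Proper divisors: 1, 2, 983
Sum = 1 + 2 + 983 = 986
986 < 1966 → deficient

s(1966) = 986 (deficient)


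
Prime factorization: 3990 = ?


3990 / 2 = 1995
1995 / 3 = 665
665 / 5 = 133
133 / 7 = 19
19 / 19 = 1
3990 = 2 × 3 × 5 × 7 × 19


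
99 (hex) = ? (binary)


99 (base 16) = 153 (decimal)
153 (decimal) = 10011001 (base 2)


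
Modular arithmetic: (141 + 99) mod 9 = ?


141 + 99 = 240
240 mod 9 = 6


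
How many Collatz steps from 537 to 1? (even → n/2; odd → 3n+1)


537 → 1612 → 806 → 403 → 1210 → 605 → 1816 → 908 → 454 → 227 → 682 → 341 → 1024 → 512 → 256 → 128 → 64 → 32 → 16 → 8 → 4 → 2 → 1
Total steps = 22

22 steps


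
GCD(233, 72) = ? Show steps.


233 = 3 * 72 + 17
72 = 4 * 17 + 4
17 = 4 * 4 + 1
4 = 4 * 1 + 0
GCD = 1


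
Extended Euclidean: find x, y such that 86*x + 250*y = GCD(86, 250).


Tabular extended Euclidean (each row: r = 86*s + 250*t):
r=86, s=1, t=0
r=250, s=0, t=1
q=0: r=86, s=1, t=0   [86*(1) + 250*(0) = 86]
q=2: r=78, s=-2, t=1   [86*(-2) + 250*(1) = 78]
q=1: r=8, s=3, t=-1   [86*(3) + 250*(-1) = 8]
q=9: r=6, s=-29, t=10   [86*(-29) + 250*(10) = 6]
q=1: r=2, s=32, t=-11   [86*(32) + 250*(-11) = 2]
q=3: r=0, s=-125, t=43   [86*(-125) + 250*(43) = 0]
GCD = 2; from the row with r=2: x=32, y=-11
Check: 86*(32) + 250*(-11) = 2752 - 2750 = 2

GCD = 2, x = 32, y = -11


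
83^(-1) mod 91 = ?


Use the extended Euclidean algorithm on (91, 83); each row r = 91*s + 83*t:
r=91, s=1, t=0
r=83, s=0, t=1
q=1: r=8, s=1, t=-1   [91*(1) + 83*(-1) = 8]
q=10: r=3, s=-10, t=11   [91*(-10) + 83*(11) = 3]
q=2: r=2, s=21, t=-23   [91*(21) + 83*(-23) = 2]
q=1: r=1, s=-31, t=34   [91*(-31) + 83*(34) = 1]
q=2: r=0, s=83, t=-91   [91*(83) + 83*(-91) = 0]
GCD = 1 with t = 34, so 83*(34) ≡ 1 (mod 91)
Inverse = 34 mod 91 = 34
Check: 83 * 34 = 2822 ≡ 1 (mod 91)

83^(-1) ≡ 34 (mod 91)


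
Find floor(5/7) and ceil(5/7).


5/7 = 0.7143
floor = 0
ceil = 1

floor = 0, ceil = 1


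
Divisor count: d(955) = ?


955 = 5^1 × 191^1
d(955) = (1+1) × (1+1) = 4

4 divisors


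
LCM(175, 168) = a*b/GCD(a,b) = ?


GCD(175, 168) = 7
LCM = 175*168/7 = 29400/7 = 4200

LCM = 4200


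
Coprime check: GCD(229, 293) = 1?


Euclidean algorithm:
293 = 1 * 229 + 64
229 = 3 * 64 + 37
64 = 1 * 37 + 27
37 = 1 * 27 + 10
27 = 2 * 10 + 7
10 = 1 * 7 + 3
7 = 2 * 3 + 1
3 = 3 * 1 + 0
GCD(229, 293) = 1

Yes, coprime (GCD = 1)
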